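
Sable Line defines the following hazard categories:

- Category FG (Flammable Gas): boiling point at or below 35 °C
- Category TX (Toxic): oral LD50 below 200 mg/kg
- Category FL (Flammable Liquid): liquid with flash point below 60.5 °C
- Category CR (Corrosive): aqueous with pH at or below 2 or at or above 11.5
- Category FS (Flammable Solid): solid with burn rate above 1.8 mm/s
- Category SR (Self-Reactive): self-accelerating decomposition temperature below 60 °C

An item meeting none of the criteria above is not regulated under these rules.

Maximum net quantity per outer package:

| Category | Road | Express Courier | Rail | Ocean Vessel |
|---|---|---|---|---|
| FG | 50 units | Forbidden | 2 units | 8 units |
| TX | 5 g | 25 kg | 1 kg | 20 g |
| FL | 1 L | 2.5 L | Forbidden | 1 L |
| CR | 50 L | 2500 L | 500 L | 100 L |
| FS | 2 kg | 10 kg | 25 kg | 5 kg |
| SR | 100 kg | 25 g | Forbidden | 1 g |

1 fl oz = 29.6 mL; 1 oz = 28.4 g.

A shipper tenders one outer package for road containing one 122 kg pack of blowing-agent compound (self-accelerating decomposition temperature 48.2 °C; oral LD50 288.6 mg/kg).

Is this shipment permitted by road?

Self-accelerating decomposition temperature 48.2 °C meets the Category SR criterion (Self-Reactive), so the blowing-agent compound is Category SR.
Category SR quantity: 122 kg.
122 kg exceeds the road limit of 100 kg for Category SR.

No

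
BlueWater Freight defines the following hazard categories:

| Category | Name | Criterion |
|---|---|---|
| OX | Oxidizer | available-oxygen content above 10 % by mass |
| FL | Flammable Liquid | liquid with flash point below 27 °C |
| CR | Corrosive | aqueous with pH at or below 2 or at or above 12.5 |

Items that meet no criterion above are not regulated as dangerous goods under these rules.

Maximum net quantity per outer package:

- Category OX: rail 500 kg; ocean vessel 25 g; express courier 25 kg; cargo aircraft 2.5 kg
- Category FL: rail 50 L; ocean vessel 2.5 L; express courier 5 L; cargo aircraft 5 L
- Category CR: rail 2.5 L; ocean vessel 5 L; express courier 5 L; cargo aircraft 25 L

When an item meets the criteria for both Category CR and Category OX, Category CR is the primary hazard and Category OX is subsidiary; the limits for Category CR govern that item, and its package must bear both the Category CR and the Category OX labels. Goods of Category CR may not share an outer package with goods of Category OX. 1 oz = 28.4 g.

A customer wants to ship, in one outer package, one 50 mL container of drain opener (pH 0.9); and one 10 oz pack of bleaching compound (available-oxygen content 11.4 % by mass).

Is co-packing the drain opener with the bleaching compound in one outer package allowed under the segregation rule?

Drain opener: pH 0.9 ≤ 2 → Category CR (Corrosive).
The bleaching compound has available-oxygen content 11.4 % by mass, which is > 10 % by mass, so it is Category OX (Oxidizer).
Category CR and Category OX may not share an outer package.

No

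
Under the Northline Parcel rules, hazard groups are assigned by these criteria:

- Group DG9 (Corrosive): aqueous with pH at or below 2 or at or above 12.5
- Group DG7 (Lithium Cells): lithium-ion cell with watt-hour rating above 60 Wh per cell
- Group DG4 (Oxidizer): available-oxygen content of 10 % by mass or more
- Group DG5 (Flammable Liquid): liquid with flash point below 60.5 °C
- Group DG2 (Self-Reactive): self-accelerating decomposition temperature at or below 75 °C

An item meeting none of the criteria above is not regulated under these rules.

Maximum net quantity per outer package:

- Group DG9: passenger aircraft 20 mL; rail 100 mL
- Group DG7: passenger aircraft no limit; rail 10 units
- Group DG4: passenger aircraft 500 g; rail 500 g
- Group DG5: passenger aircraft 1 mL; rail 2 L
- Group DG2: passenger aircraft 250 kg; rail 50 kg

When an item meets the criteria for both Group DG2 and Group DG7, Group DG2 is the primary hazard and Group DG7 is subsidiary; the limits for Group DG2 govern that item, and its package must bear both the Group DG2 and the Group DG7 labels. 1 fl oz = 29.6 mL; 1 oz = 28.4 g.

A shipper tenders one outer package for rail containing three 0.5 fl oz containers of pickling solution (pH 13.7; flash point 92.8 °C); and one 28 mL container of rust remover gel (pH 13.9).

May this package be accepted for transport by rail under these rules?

Yes

Pickling solution: pH 13.7 ≥ 12.5 → Group DG9 (Corrosive).
With pH 13.9 (≥ 12.5), the rust remover gel falls in Group DG9.
Total Group DG9: (three 0.5 fl oz containers = 44.4 mL) + 28 mL = 72.4 mL.
72.4 mL ≤ 100 mL (rail limit, Group DG9) — within limit.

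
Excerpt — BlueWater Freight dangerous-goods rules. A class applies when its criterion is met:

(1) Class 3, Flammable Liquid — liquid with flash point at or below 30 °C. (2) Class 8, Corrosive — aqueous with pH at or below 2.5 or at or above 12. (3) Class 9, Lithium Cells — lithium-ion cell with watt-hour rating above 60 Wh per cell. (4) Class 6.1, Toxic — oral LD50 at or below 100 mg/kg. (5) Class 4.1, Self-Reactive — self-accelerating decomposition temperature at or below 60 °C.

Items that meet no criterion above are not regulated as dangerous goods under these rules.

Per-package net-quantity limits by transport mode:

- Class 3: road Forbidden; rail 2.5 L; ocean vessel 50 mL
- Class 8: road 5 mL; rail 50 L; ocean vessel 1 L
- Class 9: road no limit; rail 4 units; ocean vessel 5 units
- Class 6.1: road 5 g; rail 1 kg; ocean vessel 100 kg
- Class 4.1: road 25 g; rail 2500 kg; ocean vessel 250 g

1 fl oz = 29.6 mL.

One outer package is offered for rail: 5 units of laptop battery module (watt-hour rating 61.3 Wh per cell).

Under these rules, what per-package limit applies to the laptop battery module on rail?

4 units

The laptop battery module has watt-hour rating 61.3 Wh per cell, which is > 60 Wh per cell, so it is Class 9 (Lithium Cells).
The rail limit for Class 9 is 4 units.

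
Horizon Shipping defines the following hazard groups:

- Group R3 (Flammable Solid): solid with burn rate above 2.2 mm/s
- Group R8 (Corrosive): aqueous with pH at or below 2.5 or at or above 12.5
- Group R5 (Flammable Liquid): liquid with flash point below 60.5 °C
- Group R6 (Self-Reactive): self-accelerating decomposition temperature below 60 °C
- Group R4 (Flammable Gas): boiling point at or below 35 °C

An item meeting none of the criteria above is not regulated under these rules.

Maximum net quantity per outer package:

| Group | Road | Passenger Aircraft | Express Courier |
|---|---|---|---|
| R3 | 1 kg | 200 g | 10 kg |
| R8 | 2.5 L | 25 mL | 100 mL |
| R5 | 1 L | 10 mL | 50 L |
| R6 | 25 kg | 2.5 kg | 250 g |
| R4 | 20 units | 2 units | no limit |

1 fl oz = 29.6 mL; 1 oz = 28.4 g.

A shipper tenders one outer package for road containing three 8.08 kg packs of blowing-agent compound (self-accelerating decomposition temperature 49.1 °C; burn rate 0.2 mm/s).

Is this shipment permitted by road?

With self-accelerating decomposition temperature 49.1 °C (< 60 °C), the blowing-agent compound falls in Group R6.
Group R6 quantity: three 8.08 kg packs = 24.24 kg.
That is within the Group R6 road limit of 25 kg.

Yes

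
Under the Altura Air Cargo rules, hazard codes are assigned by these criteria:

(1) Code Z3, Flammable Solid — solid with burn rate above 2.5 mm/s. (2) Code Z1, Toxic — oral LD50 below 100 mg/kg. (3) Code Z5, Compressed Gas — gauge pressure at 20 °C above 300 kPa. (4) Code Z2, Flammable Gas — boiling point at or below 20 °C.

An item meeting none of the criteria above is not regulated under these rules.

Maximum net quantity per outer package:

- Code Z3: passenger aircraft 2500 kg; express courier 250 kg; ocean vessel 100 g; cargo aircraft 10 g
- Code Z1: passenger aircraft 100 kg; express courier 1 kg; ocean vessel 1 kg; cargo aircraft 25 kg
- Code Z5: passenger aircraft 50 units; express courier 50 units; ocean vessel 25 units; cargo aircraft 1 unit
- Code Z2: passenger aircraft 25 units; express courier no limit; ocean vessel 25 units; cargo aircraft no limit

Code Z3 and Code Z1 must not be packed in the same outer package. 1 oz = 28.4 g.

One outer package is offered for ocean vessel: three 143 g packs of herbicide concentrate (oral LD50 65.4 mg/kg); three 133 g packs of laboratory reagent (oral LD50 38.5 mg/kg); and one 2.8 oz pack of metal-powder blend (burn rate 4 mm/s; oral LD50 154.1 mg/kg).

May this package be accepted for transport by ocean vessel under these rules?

No

The herbicide concentrate has oral LD50 65.4 mg/kg, which is < 100 mg/kg, so it is Code Z1 (Toxic).
The laboratory reagent has oral LD50 38.5 mg/kg, which is < 100 mg/kg, so it is Code Z1 (Toxic).
The metal-powder blend has burn rate 4 mm/s, which is > 2.5 mm/s, so it is Code Z3 (Flammable Solid).
Code Z3 quantity: one 2.8 oz pack = 79.52 g.
That is within the Code Z3 ocean vessel limit of 100 g.
Code Z1 net quantity: (three 143 g packs = 429 g) + (three 133 g packs = 399 g) = 828 g.
828 g ≤ 1 kg (ocean vessel limit, Code Z1) — within limit.
Code Z3 and Code Z1 may not share an outer package.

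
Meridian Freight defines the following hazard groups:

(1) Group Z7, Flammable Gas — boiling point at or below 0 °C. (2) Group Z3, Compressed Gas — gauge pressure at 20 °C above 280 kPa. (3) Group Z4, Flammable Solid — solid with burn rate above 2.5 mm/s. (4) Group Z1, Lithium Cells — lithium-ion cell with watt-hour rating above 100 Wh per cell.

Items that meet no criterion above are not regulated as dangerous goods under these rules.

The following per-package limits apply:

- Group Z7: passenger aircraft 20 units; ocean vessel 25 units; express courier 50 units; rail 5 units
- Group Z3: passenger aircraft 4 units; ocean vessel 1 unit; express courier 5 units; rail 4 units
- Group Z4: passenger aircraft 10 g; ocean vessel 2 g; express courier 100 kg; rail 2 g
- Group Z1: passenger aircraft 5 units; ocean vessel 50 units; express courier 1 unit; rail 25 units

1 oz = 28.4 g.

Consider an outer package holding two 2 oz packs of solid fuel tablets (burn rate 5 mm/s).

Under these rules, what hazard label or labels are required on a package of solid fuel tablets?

Burn rate 5 mm/s meets the Group Z4 criterion (Flammable Solid), so the solid fuel tablets are Group Z4.
Only the Group Z4 label is required.

Group Z4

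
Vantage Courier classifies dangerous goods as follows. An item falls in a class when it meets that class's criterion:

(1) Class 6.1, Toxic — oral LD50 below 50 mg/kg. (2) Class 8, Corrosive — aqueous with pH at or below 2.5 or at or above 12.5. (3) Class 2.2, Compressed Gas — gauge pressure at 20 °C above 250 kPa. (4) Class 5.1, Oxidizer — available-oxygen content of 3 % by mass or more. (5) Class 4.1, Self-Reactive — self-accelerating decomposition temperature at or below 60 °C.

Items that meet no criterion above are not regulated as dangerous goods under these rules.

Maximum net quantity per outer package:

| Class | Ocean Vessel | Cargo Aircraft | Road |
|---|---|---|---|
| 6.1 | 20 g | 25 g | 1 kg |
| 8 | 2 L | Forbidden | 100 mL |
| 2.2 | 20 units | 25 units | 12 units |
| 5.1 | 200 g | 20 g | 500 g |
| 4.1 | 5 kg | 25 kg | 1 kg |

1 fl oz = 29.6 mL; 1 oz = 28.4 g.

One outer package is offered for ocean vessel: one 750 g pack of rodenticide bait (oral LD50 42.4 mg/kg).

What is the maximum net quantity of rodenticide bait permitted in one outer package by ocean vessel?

Rodenticide bait: oral LD50 42.4 mg/kg < 50 mg/kg → Class 6.1 (Toxic).
The ocean vessel limit for Class 6.1 is 20 g.

20 g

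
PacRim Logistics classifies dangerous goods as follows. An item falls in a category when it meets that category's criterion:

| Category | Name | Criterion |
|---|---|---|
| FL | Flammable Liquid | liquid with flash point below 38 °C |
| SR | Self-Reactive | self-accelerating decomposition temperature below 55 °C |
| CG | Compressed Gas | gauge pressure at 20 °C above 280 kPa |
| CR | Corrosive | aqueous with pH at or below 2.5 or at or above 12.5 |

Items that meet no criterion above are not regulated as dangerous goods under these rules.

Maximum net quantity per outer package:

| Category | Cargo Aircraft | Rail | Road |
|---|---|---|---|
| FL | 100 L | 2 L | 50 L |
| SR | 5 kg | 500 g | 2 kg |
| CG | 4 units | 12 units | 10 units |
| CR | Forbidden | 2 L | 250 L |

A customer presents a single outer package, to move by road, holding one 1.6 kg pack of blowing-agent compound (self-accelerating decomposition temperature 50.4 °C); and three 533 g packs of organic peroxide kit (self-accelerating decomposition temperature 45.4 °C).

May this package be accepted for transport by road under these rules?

No

With self-accelerating decomposition temperature 50.4 °C (< 55 °C), the blowing-agent compound falls in Category SR.
Organic peroxide kit: self-accelerating decomposition temperature 45.4 °C < 55 °C → Category SR (Self-Reactive).
Category SR net quantity: 1.6 kg + (three 533 g packs = 1.599 kg) = 3.199 kg.
That exceeds the Category SR road limit of 2 kg.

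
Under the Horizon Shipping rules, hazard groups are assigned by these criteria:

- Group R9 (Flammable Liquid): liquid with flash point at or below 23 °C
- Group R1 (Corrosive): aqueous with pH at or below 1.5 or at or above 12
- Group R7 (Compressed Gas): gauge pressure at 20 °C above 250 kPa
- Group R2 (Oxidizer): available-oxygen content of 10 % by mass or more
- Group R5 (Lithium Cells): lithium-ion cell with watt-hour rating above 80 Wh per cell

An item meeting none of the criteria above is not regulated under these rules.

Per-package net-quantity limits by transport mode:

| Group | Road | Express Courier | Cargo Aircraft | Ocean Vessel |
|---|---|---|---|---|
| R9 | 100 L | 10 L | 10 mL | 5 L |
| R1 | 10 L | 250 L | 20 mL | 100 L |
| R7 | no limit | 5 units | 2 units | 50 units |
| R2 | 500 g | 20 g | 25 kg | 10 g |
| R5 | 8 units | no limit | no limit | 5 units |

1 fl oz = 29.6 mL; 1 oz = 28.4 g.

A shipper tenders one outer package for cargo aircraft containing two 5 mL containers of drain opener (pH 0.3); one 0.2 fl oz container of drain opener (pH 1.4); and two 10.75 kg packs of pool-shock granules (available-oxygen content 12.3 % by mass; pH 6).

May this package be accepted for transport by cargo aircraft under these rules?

pH 0.3 meets the Group R1 criterion (Corrosive), so the drain opener is Group R1.
The drain opener has pH 1.4, which is ≤ 1.5, so it is Group R1 (Corrosive).
The pool-shock granules have available-oxygen content 12.3 % by mass, which is ≥ 10 % by mass, so they are Group R2 (Oxidizer).
Group R1 net quantity: (two 5 mL containers = 10 mL) + (one 0.2 fl oz container = 5.92 mL) = 15.92 mL.
15.92 mL is within the cargo aircraft limit of 20 mL for Group R1.
Group R2 quantity: two 10.75 kg packs = 21.5 kg.
21.5 kg is within the cargo aircraft limit of 25 kg for Group R2.
Every hazard group is within its cargo aircraft limit and no segregation rule is violated.

Yes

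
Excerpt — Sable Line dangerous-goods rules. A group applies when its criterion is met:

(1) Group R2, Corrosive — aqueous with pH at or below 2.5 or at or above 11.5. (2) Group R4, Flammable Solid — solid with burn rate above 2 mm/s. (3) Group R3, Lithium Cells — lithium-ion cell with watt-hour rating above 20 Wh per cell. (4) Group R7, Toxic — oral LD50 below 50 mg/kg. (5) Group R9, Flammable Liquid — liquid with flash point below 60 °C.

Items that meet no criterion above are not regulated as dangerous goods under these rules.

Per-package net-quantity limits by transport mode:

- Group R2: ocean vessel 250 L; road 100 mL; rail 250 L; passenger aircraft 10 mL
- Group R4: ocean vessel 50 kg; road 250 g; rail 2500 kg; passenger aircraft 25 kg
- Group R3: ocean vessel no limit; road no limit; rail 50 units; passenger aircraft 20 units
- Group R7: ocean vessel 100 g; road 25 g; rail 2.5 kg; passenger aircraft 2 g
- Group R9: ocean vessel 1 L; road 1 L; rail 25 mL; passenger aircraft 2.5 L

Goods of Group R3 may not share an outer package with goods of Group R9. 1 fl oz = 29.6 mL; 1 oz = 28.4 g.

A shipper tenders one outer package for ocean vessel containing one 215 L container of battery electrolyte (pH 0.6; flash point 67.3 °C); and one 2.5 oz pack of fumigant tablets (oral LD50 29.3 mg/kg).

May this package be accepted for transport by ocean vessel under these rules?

Battery electrolyte: pH 0.6 ≤ 2.5 → Group R2 (Corrosive).
Fumigant tablets: oral LD50 29.3 mg/kg < 50 mg/kg → Group R7 (Toxic).
Group R2 quantity: 215 L.
215 L ≤ 250 L (ocean vessel limit, Group R2) — within limit.
Group R7 quantity: one 2.5 oz pack = 71 g.
71 g is within the ocean vessel limit of 100 g for Group R7.
The segregation rule (Group R3 with Group R9) does not apply to Group R2 with Group R7.
Every hazard group is within its ocean vessel limit and no segregation rule is violated.

Yes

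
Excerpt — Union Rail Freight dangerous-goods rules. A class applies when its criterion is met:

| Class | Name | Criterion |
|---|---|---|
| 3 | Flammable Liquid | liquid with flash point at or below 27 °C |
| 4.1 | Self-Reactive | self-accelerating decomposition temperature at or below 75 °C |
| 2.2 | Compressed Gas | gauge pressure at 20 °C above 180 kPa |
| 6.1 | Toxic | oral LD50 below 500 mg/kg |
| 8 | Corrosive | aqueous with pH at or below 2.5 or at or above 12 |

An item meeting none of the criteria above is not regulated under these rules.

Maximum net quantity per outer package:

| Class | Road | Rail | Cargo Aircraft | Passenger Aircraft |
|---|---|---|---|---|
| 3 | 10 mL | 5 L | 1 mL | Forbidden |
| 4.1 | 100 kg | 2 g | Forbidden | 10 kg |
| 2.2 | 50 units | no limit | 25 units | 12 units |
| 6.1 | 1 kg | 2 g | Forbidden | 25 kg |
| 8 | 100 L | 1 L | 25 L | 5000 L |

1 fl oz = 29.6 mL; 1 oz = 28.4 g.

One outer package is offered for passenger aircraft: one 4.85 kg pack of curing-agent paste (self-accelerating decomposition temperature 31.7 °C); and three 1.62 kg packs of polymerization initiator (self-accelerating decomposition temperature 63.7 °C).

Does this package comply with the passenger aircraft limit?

Yes

Curing-agent paste: self-accelerating decomposition temperature 31.7 °C ≤ 75 °C → Class 4.1 (Self-Reactive).
Self-accelerating decomposition temperature 63.7 °C meets the Class 4.1 criterion (Self-Reactive), so the polymerization initiator is Class 4.1.
Class 4.1 net quantity: 4.85 kg + (three 1.62 kg packs = 4.86 kg) = 9.71 kg.
That is within the Class 4.1 passenger aircraft limit of 10 kg.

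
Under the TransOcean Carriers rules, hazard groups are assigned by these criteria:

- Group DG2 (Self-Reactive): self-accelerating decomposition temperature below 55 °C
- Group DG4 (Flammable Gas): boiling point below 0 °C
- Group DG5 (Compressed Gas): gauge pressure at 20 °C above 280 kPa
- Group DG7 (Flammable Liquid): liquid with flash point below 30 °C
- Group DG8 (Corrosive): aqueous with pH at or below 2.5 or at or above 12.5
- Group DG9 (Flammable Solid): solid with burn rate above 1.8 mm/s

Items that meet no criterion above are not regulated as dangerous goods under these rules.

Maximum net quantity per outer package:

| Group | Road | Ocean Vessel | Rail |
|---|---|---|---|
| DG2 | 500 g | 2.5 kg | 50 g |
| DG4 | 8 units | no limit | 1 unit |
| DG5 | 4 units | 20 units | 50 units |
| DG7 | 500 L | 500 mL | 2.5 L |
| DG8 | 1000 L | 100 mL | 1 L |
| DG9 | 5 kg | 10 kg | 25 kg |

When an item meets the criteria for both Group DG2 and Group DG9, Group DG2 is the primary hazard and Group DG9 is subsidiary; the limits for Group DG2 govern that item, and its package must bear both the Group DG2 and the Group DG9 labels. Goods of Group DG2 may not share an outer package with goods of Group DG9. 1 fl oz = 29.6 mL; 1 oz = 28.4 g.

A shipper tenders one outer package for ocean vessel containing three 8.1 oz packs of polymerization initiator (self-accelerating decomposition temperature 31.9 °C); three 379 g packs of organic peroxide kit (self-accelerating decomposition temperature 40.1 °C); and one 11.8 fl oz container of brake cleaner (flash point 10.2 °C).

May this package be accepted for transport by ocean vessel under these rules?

With self-accelerating decomposition temperature 31.9 °C (< 55 °C), the polymerization initiator falls in Group DG2.
The organic peroxide kit has self-accelerating decomposition temperature 40.1 °C, which is < 55 °C, so it is Group DG2 (Self-Reactive).
Brake cleaner: flash point 10.2 °C < 30 °C → Group DG7 (Flammable Liquid).
Total Group DG2: (three 8.1 oz packs = 690.12 g) + (three 379 g packs = 1.137 kg) = 1827.12 g.
That is within the Group DG2 ocean vessel limit of 2.5 kg.
Group DG7 quantity: one 11.8 fl oz container = 349.28 mL.
349.28 mL is within the ocean vessel limit of 500 mL for Group DG7.
The segregation rule (Group DG2 with Group DG9) does not apply to Group DG2 with Group DG7.
Every hazard group is within its ocean vessel limit and no segregation rule is violated.

Yes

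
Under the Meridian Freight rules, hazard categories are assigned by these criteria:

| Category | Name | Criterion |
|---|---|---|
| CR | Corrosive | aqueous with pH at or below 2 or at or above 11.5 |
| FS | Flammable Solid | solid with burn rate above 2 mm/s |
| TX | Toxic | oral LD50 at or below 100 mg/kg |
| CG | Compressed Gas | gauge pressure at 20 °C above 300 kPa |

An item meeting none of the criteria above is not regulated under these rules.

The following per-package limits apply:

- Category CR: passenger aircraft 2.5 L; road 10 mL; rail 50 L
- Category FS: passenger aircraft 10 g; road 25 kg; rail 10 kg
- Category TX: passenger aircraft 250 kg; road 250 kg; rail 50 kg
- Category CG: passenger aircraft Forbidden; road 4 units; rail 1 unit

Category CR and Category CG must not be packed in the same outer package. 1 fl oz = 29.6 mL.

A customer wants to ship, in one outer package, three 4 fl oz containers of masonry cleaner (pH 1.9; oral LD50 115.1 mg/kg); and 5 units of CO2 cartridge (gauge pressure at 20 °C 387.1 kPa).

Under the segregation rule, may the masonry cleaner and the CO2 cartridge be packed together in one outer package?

pH 1.9 meets the Category CR criterion (Corrosive), so the masonry cleaner is Category CR.
The CO2 cartridge has gauge pressure at 20 °C 387.1 kPa, which is > 300 kPa, so it is Category CG (Compressed Gas).
Category CR and Category CG may not share an outer package.

No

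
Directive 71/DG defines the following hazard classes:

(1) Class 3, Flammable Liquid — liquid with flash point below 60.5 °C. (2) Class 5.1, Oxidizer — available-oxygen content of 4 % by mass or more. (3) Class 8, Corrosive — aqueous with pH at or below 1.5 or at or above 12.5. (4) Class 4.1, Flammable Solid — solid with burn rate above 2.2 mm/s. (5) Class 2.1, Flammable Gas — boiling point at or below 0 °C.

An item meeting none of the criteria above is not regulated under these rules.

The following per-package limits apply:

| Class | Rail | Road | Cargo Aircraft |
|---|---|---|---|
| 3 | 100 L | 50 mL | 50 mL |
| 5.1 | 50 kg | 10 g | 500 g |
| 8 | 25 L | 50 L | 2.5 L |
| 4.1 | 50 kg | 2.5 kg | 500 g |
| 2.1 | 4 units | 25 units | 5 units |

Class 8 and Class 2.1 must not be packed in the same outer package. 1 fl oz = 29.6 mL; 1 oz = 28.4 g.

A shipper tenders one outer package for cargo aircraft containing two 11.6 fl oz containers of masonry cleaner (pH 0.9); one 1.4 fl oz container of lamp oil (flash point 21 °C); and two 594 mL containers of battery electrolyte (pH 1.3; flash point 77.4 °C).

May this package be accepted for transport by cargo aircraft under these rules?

Yes

Masonry cleaner: pH 0.9 ≤ 1.5 → Class 8 (Corrosive).
The lamp oil has flash point 21 °C, which is < 60.5 °C, so it is Class 3 (Flammable Liquid).
Battery electrolyte: pH 1.3 ≤ 1.5 → Class 8 (Corrosive).
Class 8 net quantity: (two 11.6 fl oz containers = 686.72 mL) + (two 594 mL containers = 1.188 L) = 1874.72 mL.
1874.72 mL is within the cargo aircraft limit of 2.5 L for Class 8.
Class 3 quantity: one 1.4 fl oz container = 41.44 mL.
That is within the Class 3 cargo aircraft limit of 50 mL.
The segregation rule (Class 8 with Class 2.1) does not apply to Class 8 with Class 3.
Every hazard class is within its cargo aircraft limit and no segregation rule is violated.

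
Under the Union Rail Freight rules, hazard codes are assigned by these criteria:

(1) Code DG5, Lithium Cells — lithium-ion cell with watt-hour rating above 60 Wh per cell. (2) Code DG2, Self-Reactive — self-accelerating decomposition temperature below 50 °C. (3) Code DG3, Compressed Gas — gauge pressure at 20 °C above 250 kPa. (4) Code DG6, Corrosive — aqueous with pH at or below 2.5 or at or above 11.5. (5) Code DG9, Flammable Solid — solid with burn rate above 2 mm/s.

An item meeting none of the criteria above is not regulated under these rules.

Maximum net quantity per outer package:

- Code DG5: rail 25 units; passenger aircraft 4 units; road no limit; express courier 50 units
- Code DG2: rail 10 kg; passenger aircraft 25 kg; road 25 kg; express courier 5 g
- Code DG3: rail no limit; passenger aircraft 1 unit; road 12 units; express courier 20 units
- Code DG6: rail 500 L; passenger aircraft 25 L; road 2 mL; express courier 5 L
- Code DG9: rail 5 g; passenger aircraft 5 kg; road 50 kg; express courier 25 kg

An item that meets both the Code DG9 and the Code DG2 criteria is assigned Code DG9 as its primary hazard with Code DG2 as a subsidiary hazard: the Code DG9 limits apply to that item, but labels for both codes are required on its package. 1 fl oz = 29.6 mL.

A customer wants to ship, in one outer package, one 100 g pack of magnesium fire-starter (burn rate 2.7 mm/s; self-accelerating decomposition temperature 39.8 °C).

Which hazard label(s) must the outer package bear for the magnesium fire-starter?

Burn rate 2.7 mm/s meets the Code DG9 criterion (Flammable Solid), so the magnesium fire-starter is Code DG9.
Magnesium fire-starter: self-accelerating decomposition temperature 39.8 °C < 50 °C → Code DG2 (Self-Reactive).
By the precedence rule Code DG9 is primary and Code DG2 is subsidiary, and that rule requires both labels on the package.

Code DG2 and DG9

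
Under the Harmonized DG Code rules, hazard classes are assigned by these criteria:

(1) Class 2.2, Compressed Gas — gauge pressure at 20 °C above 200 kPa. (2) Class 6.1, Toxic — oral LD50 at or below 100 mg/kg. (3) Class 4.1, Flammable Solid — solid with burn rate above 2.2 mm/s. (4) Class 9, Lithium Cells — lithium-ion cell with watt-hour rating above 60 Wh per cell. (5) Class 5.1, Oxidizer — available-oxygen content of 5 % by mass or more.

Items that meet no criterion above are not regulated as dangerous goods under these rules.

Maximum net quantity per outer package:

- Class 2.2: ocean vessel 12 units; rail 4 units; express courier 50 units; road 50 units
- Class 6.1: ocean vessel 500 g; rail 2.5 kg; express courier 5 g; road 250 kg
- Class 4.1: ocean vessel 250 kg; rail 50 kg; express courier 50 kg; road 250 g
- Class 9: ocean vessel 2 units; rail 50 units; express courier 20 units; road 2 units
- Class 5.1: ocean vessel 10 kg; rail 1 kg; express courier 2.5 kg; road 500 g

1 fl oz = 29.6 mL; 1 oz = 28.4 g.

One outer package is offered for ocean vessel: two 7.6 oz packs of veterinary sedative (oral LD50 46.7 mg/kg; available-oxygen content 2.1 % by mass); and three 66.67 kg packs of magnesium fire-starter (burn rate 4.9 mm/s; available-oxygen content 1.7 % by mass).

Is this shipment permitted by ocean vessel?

The veterinary sedative has oral LD50 46.7 mg/kg, which is ≤ 100 mg/kg, so it is Class 6.1 (Toxic).
Magnesium fire-starter: burn rate 4.9 mm/s > 2.2 mm/s → Class 4.1 (Flammable Solid).
Class 4.1 quantity: three 66.67 kg packs = 200.01 kg.
200.01 kg is within the ocean vessel limit of 250 kg for Class 4.1.
Class 6.1 quantity: two 7.6 oz packs = 431.68 g.
431.68 g ≤ 500 g (ocean vessel limit, Class 6.1) — within limit.
Every hazard class is within its ocean vessel limit and no segregation rule is violated.

Yes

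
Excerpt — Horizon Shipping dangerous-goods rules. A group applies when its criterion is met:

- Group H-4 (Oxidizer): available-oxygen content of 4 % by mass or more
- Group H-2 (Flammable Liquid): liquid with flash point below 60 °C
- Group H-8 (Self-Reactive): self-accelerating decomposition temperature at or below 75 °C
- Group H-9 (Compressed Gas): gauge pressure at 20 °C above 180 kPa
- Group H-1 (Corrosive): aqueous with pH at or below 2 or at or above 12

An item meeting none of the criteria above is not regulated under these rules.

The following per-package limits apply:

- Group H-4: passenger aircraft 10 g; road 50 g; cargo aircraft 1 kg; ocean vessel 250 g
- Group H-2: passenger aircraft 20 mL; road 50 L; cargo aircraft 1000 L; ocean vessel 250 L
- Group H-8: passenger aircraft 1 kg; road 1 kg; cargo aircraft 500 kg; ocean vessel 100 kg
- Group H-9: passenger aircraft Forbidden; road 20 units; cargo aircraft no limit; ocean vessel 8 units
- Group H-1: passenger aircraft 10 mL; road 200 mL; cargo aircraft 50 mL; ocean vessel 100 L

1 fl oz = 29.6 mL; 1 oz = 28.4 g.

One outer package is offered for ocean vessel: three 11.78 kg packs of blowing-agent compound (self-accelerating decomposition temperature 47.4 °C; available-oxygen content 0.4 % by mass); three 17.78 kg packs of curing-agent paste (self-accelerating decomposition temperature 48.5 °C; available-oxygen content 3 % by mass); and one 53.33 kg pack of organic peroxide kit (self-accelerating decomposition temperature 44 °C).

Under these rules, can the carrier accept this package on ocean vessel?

With self-accelerating decomposition temperature 47.4 °C (≤ 75 °C), the blowing-agent compound falls in Group H-8.
With self-accelerating decomposition temperature 48.5 °C (≤ 75 °C), the curing-agent paste falls in Group H-8.
Organic peroxide kit: self-accelerating decomposition temperature 44 °C ≤ 75 °C → Group H-8 (Self-Reactive).
Group H-8 net quantity: (three 11.78 kg packs = 35.34 kg) + (three 17.78 kg packs = 53.34 kg) + 53.33 kg = 142.01 kg.
142.01 kg > 100 kg (ocean vessel limit, Group H-8) — over the limit.

No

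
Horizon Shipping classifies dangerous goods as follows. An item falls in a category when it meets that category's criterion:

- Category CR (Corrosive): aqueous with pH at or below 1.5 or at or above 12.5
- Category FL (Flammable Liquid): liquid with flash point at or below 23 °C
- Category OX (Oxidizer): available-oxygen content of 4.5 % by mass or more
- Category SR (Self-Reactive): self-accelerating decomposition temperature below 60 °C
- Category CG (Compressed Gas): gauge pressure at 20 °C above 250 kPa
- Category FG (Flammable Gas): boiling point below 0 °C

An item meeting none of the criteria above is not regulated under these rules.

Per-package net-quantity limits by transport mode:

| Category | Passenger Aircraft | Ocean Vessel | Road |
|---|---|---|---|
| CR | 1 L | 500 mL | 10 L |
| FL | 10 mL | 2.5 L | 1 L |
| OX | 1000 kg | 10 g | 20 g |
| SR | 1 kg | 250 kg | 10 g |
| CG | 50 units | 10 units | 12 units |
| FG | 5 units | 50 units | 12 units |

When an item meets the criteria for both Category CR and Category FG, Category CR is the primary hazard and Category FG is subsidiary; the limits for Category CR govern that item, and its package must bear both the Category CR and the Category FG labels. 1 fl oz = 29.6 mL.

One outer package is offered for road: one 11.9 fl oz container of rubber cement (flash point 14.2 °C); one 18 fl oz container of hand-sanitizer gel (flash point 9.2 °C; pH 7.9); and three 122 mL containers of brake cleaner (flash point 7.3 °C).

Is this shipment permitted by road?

The rubber cement has flash point 14.2 °C, which is ≤ 23 °C, so it is Category FL (Flammable Liquid).
Hand-sanitizer gel: flash point 9.2 °C ≤ 23 °C → Category FL (Flammable Liquid).
Brake cleaner: flash point 7.3 °C ≤ 23 °C → Category FL (Flammable Liquid).
Total Category FL: (one 11.9 fl oz container = 352.24 mL) + (one 18 fl oz container = 532.8 mL) + (three 122 mL containers = 366 mL) = 1251.04 mL.
That exceeds the Category FL road limit of 1 L.

No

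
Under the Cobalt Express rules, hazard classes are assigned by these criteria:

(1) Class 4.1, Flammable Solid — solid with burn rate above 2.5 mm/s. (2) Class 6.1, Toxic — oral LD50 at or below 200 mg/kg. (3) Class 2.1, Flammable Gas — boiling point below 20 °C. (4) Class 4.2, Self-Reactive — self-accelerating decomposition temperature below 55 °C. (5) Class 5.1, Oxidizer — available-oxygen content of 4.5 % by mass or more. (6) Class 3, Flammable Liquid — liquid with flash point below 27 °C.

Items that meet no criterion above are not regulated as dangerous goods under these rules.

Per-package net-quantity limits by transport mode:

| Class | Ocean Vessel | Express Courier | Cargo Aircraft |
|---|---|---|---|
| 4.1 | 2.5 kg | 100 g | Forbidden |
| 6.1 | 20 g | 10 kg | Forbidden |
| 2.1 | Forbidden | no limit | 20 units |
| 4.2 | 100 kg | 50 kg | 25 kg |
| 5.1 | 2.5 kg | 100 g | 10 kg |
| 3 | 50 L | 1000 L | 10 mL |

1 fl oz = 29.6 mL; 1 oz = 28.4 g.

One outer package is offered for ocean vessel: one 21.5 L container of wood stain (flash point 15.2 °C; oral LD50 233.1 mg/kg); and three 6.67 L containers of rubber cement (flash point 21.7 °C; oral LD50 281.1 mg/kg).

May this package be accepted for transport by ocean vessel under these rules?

Yes

With flash point 15.2 °C (< 27 °C), the wood stain falls in Class 3.
Flash point 21.7 °C meets the Class 3 criterion (Flammable Liquid), so the rubber cement is Class 3.
Class 3 net quantity: 21.5 L + (three 6.67 L containers = 20.01 L) = 41.51 L.
41.51 L ≤ 50 L (ocean vessel limit, Class 3) — within limit.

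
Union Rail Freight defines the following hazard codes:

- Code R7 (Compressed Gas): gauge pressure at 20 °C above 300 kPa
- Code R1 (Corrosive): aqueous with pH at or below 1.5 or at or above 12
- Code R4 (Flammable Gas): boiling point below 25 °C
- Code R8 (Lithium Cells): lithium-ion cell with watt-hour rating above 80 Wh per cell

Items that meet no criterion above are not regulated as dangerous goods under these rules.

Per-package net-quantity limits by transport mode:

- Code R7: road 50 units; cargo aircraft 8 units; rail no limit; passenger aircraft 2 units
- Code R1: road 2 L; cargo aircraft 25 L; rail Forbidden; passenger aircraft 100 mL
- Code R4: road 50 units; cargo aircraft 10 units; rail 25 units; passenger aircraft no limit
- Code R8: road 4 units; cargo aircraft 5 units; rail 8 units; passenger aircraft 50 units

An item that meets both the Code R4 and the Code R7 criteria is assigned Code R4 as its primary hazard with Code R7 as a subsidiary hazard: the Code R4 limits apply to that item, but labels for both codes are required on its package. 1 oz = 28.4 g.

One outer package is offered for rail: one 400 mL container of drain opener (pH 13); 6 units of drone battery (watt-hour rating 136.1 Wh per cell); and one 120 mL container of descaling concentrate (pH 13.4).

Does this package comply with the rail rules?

Drain opener: pH 13 ≥ 12 → Code R1 (Corrosive).
The drone battery has watt-hour rating 136.1 Wh per cell, which is > 80 Wh per cell, so it is Code R8 (Lithium Cells).
Descaling concentrate: pH 13.4 ≥ 12 → Code R1 (Corrosive).
Total Code R1: 400 mL + 120 mL = 520 mL.
Code R1 is Forbidden by rail.
Code R8 quantity: 6 units.
That is within the Code R8 rail limit of 8 units.

No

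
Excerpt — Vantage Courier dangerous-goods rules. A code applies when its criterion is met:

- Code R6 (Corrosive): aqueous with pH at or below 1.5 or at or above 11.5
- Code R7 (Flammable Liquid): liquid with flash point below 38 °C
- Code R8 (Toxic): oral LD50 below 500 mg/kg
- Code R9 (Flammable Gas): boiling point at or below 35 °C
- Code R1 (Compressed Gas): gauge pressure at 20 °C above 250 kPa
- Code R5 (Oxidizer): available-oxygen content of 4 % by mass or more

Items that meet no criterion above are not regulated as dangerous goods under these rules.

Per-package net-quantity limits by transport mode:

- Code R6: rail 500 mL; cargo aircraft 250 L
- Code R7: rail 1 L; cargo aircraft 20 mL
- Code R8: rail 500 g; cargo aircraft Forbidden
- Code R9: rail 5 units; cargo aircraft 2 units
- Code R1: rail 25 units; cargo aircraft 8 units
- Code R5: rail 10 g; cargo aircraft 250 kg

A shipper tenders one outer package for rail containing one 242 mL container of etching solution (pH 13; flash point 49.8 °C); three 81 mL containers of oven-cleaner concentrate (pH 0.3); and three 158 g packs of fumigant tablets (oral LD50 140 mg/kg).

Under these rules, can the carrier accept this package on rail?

Yes

The etching solution has pH 13, which is ≥ 11.5, so it is Code R6 (Corrosive).
pH 0.3 meets the Code R6 criterion (Corrosive), so the oven-cleaner concentrate is Code R6.
With oral LD50 140 mg/kg (< 500 mg/kg), the fumigant tablets fall in Code R8.
Total Code R6: 242 mL + (three 81 mL containers = 243 mL) = 485 mL.
That is within the Code R6 rail limit of 500 mL.
Code R8 quantity: three 158 g packs = 474 g.
474 g ≤ 500 g (rail limit, Code R8) — within limit.
Every hazard code is within its rail limit and no segregation rule is violated.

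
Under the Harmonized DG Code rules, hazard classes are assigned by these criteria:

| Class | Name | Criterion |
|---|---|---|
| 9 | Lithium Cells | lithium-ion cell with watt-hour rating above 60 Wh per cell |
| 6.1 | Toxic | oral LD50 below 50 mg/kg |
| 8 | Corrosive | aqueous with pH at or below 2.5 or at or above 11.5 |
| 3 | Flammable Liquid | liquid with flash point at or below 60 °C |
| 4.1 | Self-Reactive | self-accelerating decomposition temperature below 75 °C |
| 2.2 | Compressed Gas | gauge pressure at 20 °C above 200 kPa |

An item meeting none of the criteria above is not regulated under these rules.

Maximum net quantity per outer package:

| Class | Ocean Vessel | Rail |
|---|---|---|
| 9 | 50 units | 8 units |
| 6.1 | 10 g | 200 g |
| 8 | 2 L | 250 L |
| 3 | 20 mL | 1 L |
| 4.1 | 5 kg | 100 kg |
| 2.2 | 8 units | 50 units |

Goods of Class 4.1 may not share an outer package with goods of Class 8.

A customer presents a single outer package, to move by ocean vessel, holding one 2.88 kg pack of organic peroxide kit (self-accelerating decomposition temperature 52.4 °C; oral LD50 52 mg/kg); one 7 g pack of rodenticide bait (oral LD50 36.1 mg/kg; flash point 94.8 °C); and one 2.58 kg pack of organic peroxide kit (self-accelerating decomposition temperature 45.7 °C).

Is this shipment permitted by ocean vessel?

Self-accelerating decomposition temperature 52.4 °C meets the Class 4.1 criterion (Self-Reactive), so the organic peroxide kit is Class 4.1.
Rodenticide bait: oral LD50 36.1 mg/kg < 50 mg/kg → Class 6.1 (Toxic).
Self-accelerating decomposition temperature 45.7 °C meets the Class 4.1 criterion (Self-Reactive), so the organic peroxide kit is Class 4.1.
Total Class 4.1: 2.88 kg + 2.58 kg = 5.46 kg.
5.46 kg exceeds the ocean vessel limit of 5 kg for Class 4.1.
Class 6.1 quantity: 7 g.
7 g ≤ 10 g (ocean vessel limit, Class 6.1) — within limit.
The segregation rule (Class 4.1 with Class 8) does not apply to Class 4.1 with Class 6.1.

No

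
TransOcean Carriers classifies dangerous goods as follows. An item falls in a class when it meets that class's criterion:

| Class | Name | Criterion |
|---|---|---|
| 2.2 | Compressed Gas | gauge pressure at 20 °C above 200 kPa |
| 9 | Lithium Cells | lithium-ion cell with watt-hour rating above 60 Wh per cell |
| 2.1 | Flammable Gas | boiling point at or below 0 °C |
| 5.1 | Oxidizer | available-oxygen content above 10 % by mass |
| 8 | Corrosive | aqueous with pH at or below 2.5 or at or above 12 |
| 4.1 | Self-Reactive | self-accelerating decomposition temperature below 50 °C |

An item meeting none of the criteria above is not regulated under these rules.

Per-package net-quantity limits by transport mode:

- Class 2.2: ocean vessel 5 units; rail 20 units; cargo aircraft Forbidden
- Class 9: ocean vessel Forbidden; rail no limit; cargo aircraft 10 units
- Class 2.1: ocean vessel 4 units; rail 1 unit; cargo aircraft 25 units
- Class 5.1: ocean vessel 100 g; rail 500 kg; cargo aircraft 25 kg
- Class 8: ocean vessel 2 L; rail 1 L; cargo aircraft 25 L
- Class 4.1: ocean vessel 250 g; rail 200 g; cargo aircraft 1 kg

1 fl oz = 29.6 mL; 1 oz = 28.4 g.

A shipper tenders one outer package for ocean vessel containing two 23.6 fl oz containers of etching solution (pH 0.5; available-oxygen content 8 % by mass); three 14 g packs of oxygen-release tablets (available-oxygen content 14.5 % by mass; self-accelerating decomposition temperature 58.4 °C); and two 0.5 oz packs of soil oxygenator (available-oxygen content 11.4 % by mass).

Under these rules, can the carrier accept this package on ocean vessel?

The etching solution has pH 0.5, which is ≤ 2.5, so it is Class 8 (Corrosive).
Oxygen-release tablets: available-oxygen content 14.5 % by mass > 10 % by mass → Class 5.1 (Oxidizer).
With available-oxygen content 11.4 % by mass (> 10 % by mass), the soil oxygenator falls in Class 5.1.
Total Class 5.1: (three 14 g packs = 42 g) + (two 0.5 oz packs = 28.4 g) = 70.4 g.
70.4 g is within the ocean vessel limit of 100 g for Class 5.1.
Class 8 quantity: two 23.6 fl oz containers = 1397.12 mL.
That is within the Class 8 ocean vessel limit of 2 L.
Every hazard class is within its ocean vessel limit and no segregation rule is violated.

Yes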